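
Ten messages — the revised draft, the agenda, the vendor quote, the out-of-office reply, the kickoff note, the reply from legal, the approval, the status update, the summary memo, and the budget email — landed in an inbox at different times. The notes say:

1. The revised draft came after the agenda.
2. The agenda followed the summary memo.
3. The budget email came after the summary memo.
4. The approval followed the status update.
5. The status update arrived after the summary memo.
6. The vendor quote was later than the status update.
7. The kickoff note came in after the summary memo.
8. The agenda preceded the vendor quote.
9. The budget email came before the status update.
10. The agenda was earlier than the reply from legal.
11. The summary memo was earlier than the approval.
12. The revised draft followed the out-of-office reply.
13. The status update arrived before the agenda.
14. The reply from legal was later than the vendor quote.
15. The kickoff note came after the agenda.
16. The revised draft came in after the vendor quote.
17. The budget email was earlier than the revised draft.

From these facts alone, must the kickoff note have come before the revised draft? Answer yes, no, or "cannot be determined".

No chain of stated constraints runs from the kickoff note to the revised draft, and none runs from the revised draft to the kickoff note either.
So the relative order of the kickoff note and the revised draft is not fixed by the given facts.

cannot be determined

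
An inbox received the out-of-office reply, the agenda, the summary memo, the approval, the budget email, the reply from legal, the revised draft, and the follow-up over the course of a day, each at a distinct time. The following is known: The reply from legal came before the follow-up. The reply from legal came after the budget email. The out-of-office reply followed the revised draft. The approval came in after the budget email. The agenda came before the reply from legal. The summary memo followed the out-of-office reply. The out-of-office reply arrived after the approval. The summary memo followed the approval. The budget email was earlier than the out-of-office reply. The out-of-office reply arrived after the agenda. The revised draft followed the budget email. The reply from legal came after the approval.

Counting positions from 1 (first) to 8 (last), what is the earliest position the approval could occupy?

2

The budget email must come before the approval — 1 forced predecessor.
Nothing else is forced ahead of the approval, so its earliest slot is position 1 + 1 = 2.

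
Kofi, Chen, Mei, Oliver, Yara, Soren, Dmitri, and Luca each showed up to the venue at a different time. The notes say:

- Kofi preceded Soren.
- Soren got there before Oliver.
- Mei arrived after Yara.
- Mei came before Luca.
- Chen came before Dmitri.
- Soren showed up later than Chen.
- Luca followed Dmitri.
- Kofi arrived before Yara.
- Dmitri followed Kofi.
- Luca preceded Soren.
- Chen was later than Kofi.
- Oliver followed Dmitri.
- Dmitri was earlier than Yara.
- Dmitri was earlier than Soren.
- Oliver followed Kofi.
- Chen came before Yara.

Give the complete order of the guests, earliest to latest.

Kofi, Chen, Dmitri, Yara, Mei, Luca, Soren, Oliver

The constraints fix every adjacent pair, so only one ordering works:
Kofi → Chen → Dmitri → Yara → Mei → Luca → Soren → Oliver.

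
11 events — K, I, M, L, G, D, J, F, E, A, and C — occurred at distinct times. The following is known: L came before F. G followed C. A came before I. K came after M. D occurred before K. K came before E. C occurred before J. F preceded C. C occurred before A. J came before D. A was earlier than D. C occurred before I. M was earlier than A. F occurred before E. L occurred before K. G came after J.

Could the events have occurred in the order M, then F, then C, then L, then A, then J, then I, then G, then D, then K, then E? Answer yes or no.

no

The constraints require L before F, but in the proposed sequence F appears ahead of L. That one violation is enough.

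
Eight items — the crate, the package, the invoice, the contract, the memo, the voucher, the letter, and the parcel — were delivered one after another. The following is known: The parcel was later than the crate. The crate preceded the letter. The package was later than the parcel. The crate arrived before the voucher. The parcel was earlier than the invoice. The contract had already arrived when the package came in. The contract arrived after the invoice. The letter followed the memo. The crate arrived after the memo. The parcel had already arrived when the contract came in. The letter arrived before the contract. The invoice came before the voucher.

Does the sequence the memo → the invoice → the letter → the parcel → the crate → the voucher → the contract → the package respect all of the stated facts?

no

The constraints require the crate before the parcel, but in the proposed sequence the parcel appears ahead of the crate. That one violation is enough.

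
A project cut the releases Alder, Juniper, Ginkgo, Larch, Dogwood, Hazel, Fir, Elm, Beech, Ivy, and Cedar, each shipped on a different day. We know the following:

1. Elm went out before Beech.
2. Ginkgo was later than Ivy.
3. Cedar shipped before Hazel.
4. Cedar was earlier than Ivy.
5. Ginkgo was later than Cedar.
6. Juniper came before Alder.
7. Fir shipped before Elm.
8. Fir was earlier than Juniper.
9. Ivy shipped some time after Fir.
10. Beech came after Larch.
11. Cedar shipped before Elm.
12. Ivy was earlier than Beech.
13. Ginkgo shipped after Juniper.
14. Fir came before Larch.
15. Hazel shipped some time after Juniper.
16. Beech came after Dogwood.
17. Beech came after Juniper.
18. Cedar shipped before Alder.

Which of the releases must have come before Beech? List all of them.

Cedar, Dogwood, Elm, Fir, Ivy, Juniper, Larch

Directly stated before Beech: Dogwood, Elm, Ivy, Juniper, and Larch.
Cedar reaches Beech via Cedar → Elm → Beech.
Fir reaches Beech via Fir → Juniper → Beech.
No chain forces Ginkgo (or any of the others) ahead of Beech.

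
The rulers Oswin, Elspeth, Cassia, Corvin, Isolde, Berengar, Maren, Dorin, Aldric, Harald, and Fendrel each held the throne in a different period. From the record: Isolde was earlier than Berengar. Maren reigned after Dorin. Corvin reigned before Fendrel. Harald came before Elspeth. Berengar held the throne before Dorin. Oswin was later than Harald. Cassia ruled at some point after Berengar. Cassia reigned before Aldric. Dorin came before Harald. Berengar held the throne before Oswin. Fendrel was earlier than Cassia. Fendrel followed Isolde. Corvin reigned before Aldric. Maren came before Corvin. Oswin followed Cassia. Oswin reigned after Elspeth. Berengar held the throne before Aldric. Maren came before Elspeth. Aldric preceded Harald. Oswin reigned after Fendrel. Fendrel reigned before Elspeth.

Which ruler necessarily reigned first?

Isolde

Isolde has a chain of constraints placing them before every other ruler, so Isolde must be first.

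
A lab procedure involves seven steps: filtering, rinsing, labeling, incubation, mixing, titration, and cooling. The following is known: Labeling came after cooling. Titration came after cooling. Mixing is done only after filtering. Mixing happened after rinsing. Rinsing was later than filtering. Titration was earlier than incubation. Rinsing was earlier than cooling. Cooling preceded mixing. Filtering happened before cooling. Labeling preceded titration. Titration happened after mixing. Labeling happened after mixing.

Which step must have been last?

Every other step has a chain of constraints placing it before incubation, so incubation is last.

incubation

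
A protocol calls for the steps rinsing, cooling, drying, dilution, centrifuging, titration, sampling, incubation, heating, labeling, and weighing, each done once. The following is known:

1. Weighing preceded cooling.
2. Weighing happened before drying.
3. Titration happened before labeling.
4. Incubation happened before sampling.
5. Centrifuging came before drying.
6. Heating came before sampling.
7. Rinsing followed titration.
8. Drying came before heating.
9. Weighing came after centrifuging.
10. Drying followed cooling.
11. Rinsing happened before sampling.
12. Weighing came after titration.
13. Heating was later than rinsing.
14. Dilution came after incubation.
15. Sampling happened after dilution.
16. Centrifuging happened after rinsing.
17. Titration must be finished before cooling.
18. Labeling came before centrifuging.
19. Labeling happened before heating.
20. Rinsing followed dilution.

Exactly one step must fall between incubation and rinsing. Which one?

Tracing the constraints gives incubation → dilution → rinsing, so dilution sits after incubation and before rinsing.
No other step is forced both after incubation and before rinsing.

dilution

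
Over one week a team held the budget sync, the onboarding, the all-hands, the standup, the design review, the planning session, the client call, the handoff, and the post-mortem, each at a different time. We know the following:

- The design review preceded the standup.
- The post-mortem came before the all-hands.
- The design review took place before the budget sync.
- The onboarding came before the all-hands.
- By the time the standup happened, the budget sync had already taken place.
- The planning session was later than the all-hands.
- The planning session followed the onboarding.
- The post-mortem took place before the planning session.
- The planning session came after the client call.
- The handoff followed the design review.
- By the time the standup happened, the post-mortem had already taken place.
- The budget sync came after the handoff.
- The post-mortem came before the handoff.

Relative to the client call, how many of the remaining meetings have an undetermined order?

Forced after the client call: the planning session.
That leaves the all-hands, the budget sync, the design review, the handoff, the onboarding, the post-mortem, and the standup with no forced order relative to the client call — 7.

7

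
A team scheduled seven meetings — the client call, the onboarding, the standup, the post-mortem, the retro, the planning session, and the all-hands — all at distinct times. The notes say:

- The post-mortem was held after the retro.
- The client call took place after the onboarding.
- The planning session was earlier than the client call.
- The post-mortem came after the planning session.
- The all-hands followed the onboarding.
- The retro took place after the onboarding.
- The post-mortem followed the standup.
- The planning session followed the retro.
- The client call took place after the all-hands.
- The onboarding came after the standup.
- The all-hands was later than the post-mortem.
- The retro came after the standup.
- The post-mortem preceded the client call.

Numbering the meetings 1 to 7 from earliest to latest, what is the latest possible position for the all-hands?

The all-hands must come before the client call — 1 meeting forced after it.
Everything else can be placed before the all-hands in some valid order, so the all-hands can sit as late as position 7 − 1 = 6.

6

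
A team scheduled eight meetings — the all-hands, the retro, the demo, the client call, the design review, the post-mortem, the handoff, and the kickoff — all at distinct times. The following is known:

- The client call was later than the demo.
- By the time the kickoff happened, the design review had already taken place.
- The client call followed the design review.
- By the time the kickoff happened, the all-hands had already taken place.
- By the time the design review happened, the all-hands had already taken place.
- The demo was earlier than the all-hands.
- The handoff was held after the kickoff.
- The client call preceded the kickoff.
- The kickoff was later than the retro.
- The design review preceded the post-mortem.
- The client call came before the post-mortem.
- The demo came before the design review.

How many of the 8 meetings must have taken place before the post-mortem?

Directly stated before the post-mortem: the client call and the design review.
The all-hands reaches the post-mortem via the all-hands → the design review → the post-mortem.
The demo reaches the post-mortem via the demo → the design review → the post-mortem.
No chain forces the kickoff (or any of the others) ahead of the post-mortem.
That's the all-hands, the client call, the demo, and the design review — 4 in all.

4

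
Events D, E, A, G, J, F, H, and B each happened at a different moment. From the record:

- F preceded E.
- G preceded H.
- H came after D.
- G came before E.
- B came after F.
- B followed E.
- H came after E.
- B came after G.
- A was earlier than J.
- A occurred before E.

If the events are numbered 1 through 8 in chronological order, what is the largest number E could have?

E must come before B and H — 2 events forced after it.
Everything else can be placed before E in some valid order, so E can sit as late as position 8 − 2 = 6.

6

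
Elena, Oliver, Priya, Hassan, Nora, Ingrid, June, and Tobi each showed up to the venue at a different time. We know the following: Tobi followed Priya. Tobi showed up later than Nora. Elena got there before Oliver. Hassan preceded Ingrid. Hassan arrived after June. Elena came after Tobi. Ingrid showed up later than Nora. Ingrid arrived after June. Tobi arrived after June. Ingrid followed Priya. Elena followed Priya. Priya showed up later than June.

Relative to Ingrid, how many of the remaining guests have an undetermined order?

3

Forced before Ingrid: Hassan, June, Nora, and Priya.
That leaves Elena, Oliver, and Tobi with no forced order relative to Ingrid — 3.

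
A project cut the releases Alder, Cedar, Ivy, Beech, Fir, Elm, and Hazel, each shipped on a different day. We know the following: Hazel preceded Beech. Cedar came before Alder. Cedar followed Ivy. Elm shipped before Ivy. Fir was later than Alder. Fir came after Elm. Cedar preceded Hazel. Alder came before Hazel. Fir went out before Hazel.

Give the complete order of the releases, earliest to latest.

Elm, Ivy, Cedar, Alder, Fir, Hazel, Beech

The constraints fix every adjacent pair, so only one ordering works:
Elm → Ivy → Cedar → Alder → Fir → Hazel → Beech.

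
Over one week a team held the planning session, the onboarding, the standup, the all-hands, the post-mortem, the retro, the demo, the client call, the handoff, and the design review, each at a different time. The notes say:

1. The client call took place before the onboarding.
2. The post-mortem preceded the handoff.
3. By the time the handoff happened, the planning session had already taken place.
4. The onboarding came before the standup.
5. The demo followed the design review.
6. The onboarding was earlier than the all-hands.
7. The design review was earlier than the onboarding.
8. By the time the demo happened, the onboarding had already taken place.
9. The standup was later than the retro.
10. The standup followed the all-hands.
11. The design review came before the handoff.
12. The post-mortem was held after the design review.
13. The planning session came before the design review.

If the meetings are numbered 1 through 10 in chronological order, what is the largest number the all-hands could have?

9

The all-hands must come before the standup — 1 meeting forced after it.
Everything else can be placed before the all-hands in some valid order, so the all-hands can sit as late as position 10 − 1 = 9.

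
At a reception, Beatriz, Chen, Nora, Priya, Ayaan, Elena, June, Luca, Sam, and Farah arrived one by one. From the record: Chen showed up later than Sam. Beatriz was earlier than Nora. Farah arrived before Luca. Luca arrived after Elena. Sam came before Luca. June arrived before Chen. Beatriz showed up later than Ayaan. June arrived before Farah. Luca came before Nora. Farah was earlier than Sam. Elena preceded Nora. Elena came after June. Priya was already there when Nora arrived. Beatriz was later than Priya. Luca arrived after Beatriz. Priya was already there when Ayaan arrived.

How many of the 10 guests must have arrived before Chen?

Directly stated before Chen: June and Sam.
Farah reaches Chen via Farah → Sam → Chen.
No chain forces Luca (or any of the others) ahead of Chen.
That's Farah, June, and Sam — 3 in all.

3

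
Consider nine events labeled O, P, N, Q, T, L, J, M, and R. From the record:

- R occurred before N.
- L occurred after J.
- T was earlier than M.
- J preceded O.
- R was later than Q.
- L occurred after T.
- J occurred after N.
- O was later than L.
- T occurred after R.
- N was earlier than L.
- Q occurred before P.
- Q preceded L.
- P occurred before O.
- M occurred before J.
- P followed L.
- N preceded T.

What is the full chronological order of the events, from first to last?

Q, R, N, T, M, J, L, P, O

The constraints fix every adjacent pair, so only one ordering works:
Q → R → N → T → M → J → L → P → O.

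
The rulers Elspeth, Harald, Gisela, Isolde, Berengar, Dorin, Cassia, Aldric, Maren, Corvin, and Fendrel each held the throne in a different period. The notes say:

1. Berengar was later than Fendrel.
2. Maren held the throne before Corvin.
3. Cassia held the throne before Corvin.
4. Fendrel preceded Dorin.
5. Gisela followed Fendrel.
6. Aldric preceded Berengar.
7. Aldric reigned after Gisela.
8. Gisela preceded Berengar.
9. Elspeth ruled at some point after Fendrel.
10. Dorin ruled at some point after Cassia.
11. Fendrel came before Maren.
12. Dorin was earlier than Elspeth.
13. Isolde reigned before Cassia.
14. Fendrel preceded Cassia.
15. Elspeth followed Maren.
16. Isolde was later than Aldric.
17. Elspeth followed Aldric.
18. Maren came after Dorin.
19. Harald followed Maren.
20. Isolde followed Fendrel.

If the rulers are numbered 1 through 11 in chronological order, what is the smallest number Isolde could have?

Aldric, Fendrel, and Gisela must all come before Isolde — 3 forced predecessors.
Nothing else is forced ahead of Isolde, so their earliest slot is position 3 + 1 = 4.

4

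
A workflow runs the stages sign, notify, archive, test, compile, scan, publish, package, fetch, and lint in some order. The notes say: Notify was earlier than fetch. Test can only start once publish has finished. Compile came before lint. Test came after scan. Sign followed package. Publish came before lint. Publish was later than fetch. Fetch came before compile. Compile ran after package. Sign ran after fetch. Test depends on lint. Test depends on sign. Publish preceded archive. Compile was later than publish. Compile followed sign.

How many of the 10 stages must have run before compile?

5

Directly stated before compile: fetch, package, publish, and sign.
Notify reaches compile via notify → fetch → compile.
No chain forces test (or any of the others) ahead of compile.
That's fetch, notify, package, publish, and sign — 5 in all.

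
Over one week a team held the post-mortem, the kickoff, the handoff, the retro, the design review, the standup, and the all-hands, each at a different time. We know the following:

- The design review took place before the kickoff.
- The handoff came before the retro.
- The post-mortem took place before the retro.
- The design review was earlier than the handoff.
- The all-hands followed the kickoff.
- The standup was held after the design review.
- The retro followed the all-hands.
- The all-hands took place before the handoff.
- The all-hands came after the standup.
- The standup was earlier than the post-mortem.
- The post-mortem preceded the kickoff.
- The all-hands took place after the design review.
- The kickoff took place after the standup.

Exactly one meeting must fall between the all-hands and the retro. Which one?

the handoff

Tracing the constraints gives the all-hands → the handoff → the retro, so the handoff sits after the all-hands and before the retro.
No other meeting is forced both after the all-hands and before the retro.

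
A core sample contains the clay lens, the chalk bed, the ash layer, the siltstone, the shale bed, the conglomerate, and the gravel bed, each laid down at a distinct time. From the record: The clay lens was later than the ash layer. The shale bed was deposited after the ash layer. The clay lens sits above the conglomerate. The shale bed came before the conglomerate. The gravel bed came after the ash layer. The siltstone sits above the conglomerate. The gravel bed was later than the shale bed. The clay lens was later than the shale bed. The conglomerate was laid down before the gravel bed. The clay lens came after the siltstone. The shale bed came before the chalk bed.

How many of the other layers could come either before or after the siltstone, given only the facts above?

2

Forced before the siltstone: the ash layer, the conglomerate, and the shale bed; forced after the siltstone: the clay lens.
That leaves the chalk bed and the gravel bed with no forced order relative to the siltstone — 2.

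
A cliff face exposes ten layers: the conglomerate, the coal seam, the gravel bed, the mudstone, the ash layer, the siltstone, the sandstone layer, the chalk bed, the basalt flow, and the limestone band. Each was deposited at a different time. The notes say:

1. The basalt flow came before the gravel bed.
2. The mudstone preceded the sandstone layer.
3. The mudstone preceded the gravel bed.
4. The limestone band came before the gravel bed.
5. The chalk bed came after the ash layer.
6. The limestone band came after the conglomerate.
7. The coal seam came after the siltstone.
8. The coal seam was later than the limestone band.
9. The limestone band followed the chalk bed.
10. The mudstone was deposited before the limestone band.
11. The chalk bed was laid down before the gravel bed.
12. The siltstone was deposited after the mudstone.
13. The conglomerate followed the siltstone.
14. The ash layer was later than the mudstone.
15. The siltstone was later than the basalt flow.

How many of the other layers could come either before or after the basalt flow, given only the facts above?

Forced after the basalt flow: the coal seam, the conglomerate, the gravel bed, the limestone band, and the siltstone.
That leaves the ash layer, the chalk bed, the mudstone, and the sandstone layer with no forced order relative to the basalt flow — 4.

4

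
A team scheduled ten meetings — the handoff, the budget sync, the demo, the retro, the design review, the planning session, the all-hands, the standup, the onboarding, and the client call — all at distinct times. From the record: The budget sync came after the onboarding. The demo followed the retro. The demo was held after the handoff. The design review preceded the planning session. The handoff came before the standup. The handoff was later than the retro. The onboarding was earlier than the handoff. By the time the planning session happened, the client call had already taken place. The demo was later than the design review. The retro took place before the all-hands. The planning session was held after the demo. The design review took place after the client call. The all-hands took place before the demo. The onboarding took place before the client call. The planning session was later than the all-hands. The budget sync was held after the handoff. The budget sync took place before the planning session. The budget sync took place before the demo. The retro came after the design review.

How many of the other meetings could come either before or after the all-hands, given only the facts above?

3

Forced before the all-hands: the client call, the design review, the onboarding, and the retro; forced after the all-hands: the demo and the planning session.
That leaves the budget sync, the handoff, and the standup with no forced order relative to the all-hands — 3.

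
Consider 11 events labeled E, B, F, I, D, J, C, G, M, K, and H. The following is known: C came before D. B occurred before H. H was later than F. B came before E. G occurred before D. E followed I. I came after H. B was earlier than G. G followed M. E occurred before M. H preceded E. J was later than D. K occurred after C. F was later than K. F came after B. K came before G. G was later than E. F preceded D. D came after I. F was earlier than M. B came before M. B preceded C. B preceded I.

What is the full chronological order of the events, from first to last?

The constraints fix every adjacent pair, so only one ordering works:
B → C → K → F → H → I → E → M → G → D → J.

B, C, K, F, H, I, E, M, G, D, J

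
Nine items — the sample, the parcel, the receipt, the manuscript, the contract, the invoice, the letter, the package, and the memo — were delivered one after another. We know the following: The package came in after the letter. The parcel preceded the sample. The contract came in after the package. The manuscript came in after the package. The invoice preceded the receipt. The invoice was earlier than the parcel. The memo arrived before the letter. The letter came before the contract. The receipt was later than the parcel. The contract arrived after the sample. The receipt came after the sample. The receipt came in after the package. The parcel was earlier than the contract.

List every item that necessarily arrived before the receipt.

Directly stated before the receipt: the invoice, the package, the parcel, and the sample.
The letter reaches the receipt via the letter → the package → the receipt.
The memo reaches the receipt via the memo → the letter → the package → the receipt.
No chain forces the manuscript (or any of the others) ahead of the receipt.

the invoice, the letter, the memo, the package, the parcel, the sample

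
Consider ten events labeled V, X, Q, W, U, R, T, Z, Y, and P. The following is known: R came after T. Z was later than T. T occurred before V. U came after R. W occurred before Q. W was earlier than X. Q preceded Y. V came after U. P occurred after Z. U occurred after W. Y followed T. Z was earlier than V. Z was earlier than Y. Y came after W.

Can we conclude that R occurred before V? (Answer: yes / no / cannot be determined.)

yes

Chain the constraints: R → U → V. Each link is directly stated, so R comes before V.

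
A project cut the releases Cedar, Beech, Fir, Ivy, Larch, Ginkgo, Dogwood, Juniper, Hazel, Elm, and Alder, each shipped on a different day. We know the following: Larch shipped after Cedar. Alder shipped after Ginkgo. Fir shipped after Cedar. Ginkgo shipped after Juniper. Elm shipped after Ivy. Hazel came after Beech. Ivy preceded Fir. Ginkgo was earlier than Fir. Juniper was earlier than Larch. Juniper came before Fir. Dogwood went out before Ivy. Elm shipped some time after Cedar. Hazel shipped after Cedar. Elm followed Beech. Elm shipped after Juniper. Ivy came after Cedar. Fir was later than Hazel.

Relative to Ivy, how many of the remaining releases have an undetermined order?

6

Forced before Ivy: Cedar and Dogwood; forced after Ivy: Elm and Fir.
That leaves Alder, Beech, Ginkgo, Hazel, Juniper, and Larch with no forced order relative to Ivy — 6.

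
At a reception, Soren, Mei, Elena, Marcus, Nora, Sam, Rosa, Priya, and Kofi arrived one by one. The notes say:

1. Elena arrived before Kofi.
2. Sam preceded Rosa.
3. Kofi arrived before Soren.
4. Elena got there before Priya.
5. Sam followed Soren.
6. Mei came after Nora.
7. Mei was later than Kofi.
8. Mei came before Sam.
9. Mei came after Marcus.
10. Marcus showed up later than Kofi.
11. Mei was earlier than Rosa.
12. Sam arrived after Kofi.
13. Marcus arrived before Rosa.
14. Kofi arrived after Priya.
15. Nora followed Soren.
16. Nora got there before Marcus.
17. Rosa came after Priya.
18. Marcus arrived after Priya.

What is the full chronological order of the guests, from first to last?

Elena, Priya, Kofi, Soren, Nora, Marcus, Mei, Sam, Rosa

The constraints fix every adjacent pair, so only one ordering works:
Elena → Priya → Kofi → Soren → Nora → Marcus → Mei → Sam → Rosa.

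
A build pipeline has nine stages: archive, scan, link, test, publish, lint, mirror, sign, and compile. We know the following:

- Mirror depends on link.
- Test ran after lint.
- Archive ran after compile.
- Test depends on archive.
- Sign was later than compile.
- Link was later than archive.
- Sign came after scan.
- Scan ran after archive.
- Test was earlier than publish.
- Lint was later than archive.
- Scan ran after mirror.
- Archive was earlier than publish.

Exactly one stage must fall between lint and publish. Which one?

Tracing the constraints gives lint → test → publish, so test sits after lint and before publish.
No other stage is forced both after lint and before publish.

test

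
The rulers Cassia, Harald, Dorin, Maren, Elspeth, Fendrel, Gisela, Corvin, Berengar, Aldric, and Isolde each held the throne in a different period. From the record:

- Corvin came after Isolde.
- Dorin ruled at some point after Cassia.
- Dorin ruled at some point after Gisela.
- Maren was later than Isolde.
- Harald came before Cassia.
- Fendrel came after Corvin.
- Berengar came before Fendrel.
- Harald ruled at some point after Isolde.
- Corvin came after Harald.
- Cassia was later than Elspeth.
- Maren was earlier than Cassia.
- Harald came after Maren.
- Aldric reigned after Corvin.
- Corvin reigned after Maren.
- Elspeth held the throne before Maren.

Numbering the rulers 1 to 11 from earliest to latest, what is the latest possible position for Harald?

Harald must come before Aldric, Cassia, Corvin, Dorin, and Fendrel — 5 rulers forced after them.
Everything else can be placed before Harald in some valid order, so Harald can sit as late as position 11 − 5 = 6.

6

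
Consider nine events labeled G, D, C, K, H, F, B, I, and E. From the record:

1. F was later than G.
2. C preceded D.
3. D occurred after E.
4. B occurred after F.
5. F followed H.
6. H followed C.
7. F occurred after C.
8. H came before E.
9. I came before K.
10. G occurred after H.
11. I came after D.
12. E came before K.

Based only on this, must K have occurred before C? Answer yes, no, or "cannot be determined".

no

Tracing the constraints gives C → D → I → K, so C must come before K.
That means K cannot be before C.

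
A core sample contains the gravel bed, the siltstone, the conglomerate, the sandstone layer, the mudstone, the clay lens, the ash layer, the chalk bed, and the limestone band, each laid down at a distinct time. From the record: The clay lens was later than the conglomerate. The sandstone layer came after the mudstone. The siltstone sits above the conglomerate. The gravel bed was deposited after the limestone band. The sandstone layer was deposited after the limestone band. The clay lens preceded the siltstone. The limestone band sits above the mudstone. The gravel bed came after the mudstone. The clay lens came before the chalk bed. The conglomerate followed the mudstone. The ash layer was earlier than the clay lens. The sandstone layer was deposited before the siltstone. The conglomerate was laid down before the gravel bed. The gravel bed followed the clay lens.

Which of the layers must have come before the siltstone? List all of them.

Directly stated before the siltstone: the clay lens, the conglomerate, and the sandstone layer.
The ash layer reaches the siltstone via the ash layer → the clay lens → the siltstone.
The limestone band reaches the siltstone via the limestone band → the sandstone layer → the siltstone.
The mudstone reaches the siltstone via the mudstone → the sandstone layer → the siltstone.
No chain forces the gravel bed (or any of the others) ahead of the siltstone.

the ash layer, the clay lens, the conglomerate, the limestone band, the mudstone, the sandstone layer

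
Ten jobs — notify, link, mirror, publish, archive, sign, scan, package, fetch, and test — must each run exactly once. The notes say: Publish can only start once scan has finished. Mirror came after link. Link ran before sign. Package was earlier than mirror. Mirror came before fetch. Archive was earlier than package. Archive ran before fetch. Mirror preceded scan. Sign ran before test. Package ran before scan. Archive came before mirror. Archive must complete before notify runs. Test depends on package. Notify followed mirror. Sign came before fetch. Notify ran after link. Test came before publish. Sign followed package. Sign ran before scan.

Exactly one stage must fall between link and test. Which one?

sign

Tracing the constraints gives link → sign → test, so sign sits after link and before test.
No other stage is forced both after link and before test.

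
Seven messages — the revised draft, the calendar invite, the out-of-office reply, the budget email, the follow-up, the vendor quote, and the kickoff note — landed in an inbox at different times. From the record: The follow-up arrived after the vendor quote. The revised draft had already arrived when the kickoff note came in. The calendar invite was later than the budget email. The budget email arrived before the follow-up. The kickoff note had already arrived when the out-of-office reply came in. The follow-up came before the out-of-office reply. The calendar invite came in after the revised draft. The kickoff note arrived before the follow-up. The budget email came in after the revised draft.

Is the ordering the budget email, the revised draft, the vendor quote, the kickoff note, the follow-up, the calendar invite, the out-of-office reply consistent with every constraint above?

The constraints require the revised draft before the budget email, but in the proposed sequence the budget email appears ahead of the revised draft. That one violation is enough.

no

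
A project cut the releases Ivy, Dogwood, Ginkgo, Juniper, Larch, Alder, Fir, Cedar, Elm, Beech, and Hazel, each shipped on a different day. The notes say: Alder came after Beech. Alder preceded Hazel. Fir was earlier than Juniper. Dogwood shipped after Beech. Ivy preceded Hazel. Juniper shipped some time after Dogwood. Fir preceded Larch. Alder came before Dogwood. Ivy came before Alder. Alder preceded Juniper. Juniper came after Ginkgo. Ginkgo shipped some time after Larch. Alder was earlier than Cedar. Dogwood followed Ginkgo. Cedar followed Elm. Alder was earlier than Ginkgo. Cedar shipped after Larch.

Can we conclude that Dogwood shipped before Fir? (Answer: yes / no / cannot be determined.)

no

Tracing the constraints gives Fir → Larch → Ginkgo → Dogwood, so Fir must come before Dogwood.
That means Dogwood cannot be before Fir.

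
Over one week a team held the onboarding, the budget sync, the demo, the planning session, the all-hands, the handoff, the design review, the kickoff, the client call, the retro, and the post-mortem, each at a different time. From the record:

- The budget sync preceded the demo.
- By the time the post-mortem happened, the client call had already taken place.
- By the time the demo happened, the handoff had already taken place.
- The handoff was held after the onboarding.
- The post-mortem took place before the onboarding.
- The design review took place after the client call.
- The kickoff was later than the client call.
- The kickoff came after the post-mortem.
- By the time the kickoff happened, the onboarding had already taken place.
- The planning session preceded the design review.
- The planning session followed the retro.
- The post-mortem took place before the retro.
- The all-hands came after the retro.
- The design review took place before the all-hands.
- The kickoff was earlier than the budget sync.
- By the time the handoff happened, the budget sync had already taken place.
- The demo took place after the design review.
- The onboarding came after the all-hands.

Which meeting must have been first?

the client call

The client call has a chain of constraints placing it before every other meeting, so the client call must be first.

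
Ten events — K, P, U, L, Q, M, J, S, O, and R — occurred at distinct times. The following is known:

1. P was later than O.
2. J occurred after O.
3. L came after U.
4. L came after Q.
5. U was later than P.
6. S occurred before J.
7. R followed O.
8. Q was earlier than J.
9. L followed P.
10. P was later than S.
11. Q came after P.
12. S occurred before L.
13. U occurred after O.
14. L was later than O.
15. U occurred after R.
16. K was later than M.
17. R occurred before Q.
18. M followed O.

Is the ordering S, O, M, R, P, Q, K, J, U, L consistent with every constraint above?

yes

Check each stated constraint against the proposed order — e.g. O is ahead of L; S is ahead of L. Every pair is in the required order; nothing is violated.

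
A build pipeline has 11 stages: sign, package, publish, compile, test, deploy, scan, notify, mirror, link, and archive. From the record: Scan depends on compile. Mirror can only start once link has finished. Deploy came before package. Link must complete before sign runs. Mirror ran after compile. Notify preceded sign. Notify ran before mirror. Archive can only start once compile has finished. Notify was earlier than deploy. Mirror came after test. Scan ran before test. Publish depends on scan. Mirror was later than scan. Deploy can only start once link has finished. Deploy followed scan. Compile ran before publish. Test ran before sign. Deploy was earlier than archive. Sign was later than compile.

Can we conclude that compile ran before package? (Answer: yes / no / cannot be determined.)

yes

Chain the constraints: compile → scan → deploy → package. Each link is directly stated, so compile comes before package.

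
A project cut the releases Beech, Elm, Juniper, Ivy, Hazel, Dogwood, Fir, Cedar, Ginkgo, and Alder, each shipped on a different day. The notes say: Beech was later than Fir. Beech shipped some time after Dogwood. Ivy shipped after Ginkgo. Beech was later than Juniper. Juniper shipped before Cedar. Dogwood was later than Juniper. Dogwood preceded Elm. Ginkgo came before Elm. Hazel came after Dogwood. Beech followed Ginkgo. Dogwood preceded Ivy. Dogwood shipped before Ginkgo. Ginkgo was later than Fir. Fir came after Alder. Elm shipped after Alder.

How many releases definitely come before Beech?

Directly stated before Beech: Dogwood, Fir, Ginkgo, and Juniper.
Alder reaches Beech via Alder → Fir → Beech.
No chain forces Hazel (or any of the others) ahead of Beech.
That's Alder, Dogwood, Fir, Ginkgo, and Juniper — 5 in all.

5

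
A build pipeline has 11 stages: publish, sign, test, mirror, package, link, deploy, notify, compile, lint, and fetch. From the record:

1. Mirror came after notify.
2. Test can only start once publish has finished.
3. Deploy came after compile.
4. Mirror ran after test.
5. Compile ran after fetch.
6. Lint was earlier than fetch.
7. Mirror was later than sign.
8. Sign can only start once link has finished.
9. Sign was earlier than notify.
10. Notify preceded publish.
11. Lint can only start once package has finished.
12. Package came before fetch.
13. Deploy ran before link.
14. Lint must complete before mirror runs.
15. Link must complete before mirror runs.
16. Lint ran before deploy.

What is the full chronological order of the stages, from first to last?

The constraints fix every adjacent pair, so only one ordering works:
package → lint → fetch → compile → deploy → link → sign → notify → publish → test → mirror.

package, lint, fetch, compile, deploy, link, sign, notify, publish, test, mirror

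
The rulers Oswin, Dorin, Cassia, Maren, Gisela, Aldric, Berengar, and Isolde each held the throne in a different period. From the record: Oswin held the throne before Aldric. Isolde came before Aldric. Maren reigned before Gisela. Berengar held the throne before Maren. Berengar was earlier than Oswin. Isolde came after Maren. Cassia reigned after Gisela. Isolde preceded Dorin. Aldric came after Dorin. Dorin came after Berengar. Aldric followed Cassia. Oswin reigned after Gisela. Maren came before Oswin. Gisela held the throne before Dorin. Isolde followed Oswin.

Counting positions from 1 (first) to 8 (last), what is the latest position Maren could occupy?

2

Maren must come before Aldric, Cassia, Dorin, Gisela, Isolde, and Oswin — 6 rulers forced after them.
Everything else can be placed before Maren in some valid order, so Maren can sit as late as position 8 − 6 = 2.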